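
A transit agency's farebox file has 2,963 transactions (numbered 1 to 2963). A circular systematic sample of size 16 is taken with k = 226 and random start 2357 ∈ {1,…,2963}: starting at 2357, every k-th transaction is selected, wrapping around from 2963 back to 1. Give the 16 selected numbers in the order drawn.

Selection 1: 2357
Selection 2: 2357 + 226 = 2583
Selection 3: 2583 + 226 = 2809
Selection 4: 2809 + 226 = 3035 → 3035 − 2963 = 72
Selection 5: 72 + 226 = 298
Selection 6: 298 + 226 = 524
Selection 7: 524 + 226 = 750
Selection 8: 750 + 226 = 976
Selection 9: 976 + 226 = 1202
Selection 10: 1202 + 226 = 1428
Selection 11: 1428 + 226 = 1654
Selection 12: 1654 + 226 = 1880
Selection 13: 1880 + 226 = 2106
Selection 14: 2106 + 226 = 2332
Selection 15: 2332 + 226 = 2558
Selection 16: 2558 + 226 = 2784

2357, 2583, 2809, 72, 298, 524, 750, 976, 1202, 1428, 1654, 1880, 2106, 2332, 2558, 2784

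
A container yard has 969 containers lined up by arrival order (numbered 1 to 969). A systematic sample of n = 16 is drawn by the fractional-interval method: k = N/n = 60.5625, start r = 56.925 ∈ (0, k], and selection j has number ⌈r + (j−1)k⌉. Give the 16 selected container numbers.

j=1: r + 0k = 56.925 → ⌈·⌉ = 57
j=2: r + 1k = 117.4875 → ⌈·⌉ = 118
j=3: r + 2k = 178.05 → ⌈·⌉ = 179
j=4: r + 3k = 238.6125 → ⌈·⌉ = 239
j=5: r + 4k = 299.175 → ⌈·⌉ = 300
j=6: r + 5k = 359.7375 → ⌈·⌉ = 360
j=7: r + 6k = 420.3 → ⌈·⌉ = 421
j=8: r + 7k = 480.8625 → ⌈·⌉ = 481
j=9: r + 8k = 541.425 → ⌈·⌉ = 542
j=10: r + 9k = 601.9875 → ⌈·⌉ = 602
j=11: r + 10k = 662.55 → ⌈·⌉ = 663
j=12: r + 11k = 723.1125 → ⌈·⌉ = 724
j=13: r + 12k = 783.675 → ⌈·⌉ = 784
j=14: r + 13k = 844.2375 → ⌈·⌉ = 845
j=15: r + 14k = 904.8 → ⌈·⌉ = 905
j=16: r + 15k = 965.3625 → ⌈·⌉ = 966

57, 118, 179, 239, 300, 360, 421, 481, 542, 602, 663, 724, 784, 845, 905, 966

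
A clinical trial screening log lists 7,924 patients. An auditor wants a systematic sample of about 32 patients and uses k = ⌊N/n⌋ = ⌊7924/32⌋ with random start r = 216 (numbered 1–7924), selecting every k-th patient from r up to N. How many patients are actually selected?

k = ⌊7924/32⌋ = 247
Achieved size = ⌊(7924 − 216)/247⌋ + 1 = ⌊7708/247⌋ + 1 = 31 + 1 = 32
(last selection: 216 + 31×247 = 7873 ≤ 7924; next would be 8120 > 7924)

32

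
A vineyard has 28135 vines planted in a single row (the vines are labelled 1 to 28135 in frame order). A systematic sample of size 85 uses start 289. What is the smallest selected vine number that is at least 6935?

7240

k = 28135/85 = 331
Steps past start: ⌈(6935 − 289)/331⌉ = ⌈6646/331⌉ = 21
Selected vine: 289 + 21×331 = 7240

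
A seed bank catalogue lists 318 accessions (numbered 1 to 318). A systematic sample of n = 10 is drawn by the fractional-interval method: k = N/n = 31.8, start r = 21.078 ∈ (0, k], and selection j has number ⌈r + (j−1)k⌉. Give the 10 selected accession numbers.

22, 53, 85, 117, 149, 181, 212, 244, 276, 308

j=1: r + 0k = 21.078 → ⌈·⌉ = 22
j=2: r + 1k = 52.878 → ⌈·⌉ = 53
j=3: r + 2k = 84.678 → ⌈·⌉ = 85
j=4: r + 3k = 116.478 → ⌈·⌉ = 117
j=5: r + 4k = 148.278 → ⌈·⌉ = 149
j=6: r + 5k = 180.078 → ⌈·⌉ = 181
j=7: r + 6k = 211.878 → ⌈·⌉ = 212
j=8: r + 7k = 243.678 → ⌈·⌉ = 244
j=9: r + 8k = 275.478 → ⌈·⌉ = 276
j=10: r + 9k = 307.278 → ⌈·⌉ = 308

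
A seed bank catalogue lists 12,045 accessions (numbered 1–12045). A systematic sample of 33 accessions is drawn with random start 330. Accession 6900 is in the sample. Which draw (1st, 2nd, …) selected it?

19

k = 12045/33 = 365
position = (6900 − 330)/365 + 1 = 6570/365 + 1 = 18 + 1 = 19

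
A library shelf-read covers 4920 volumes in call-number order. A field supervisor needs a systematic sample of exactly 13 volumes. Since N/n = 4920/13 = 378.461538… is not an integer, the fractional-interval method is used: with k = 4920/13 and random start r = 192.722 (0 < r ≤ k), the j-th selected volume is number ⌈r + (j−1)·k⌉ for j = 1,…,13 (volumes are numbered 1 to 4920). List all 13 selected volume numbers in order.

193, 572, 950, 1329, 1707, 2086, 2464, 2842, 3221, 3599, 3978, 4356, 4735

j=1: r + 0k = 192.722 → ⌈·⌉ = 193
j=2: r + 1k = 571.183538… → ⌈·⌉ = 572
j=3: r + 2k = 949.645076… → ⌈·⌉ = 950
j=4: r + 3k = 1328.106615… → ⌈·⌉ = 1329
j=5: r + 4k = 1706.568153… → ⌈·⌉ = 1707
j=6: r + 5k = 2085.029692… → ⌈·⌉ = 2086
j=7: r + 6k = 2463.491230… → ⌈·⌉ = 2464
j=8: r + 7k = 2841.952769… → ⌈·⌉ = 2842
j=9: r + 8k = 3220.414307… → ⌈·⌉ = 3221
j=10: r + 9k = 3598.875846… → ⌈·⌉ = 3599
j=11: r + 10k = 3977.337384… → ⌈·⌉ = 3978
j=12: r + 11k = 4355.798923… → ⌈·⌉ = 4356
j=13: r + 12k = 4734.260461… → ⌈·⌉ = 4735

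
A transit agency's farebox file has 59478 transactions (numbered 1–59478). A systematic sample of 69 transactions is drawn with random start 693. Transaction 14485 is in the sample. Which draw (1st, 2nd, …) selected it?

17

k = 59478/69 = 862
position = (14485 − 693)/862 + 1 = 13792/862 + 1 = 16 + 1 = 17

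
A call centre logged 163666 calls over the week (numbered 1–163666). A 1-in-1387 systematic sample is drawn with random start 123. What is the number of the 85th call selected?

k = 1387
85th selection = r + (85−1)·k = 123 + 84×1387 = 123 + 116508 = 116631

116631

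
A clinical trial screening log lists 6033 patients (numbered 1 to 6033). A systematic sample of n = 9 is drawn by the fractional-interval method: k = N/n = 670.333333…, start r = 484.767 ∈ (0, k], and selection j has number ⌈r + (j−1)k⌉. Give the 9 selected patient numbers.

j=1: r + 0k = 484.767 → ⌈·⌉ = 485
j=2: r + 1k = 1155.100333… → ⌈·⌉ = 1156
j=3: r + 2k = 1825.433666… → ⌈·⌉ = 1826
j=4: r + 3k = 2495.767 → ⌈·⌉ = 2496
j=5: r + 4k = 3166.100333… → ⌈·⌉ = 3167
j=6: r + 5k = 3836.433666… → ⌈·⌉ = 3837
j=7: r + 6k = 4506.767 → ⌈·⌉ = 4507
j=8: r + 7k = 5177.100333… → ⌈·⌉ = 5178
j=9: r + 8k = 5847.433666… → ⌈·⌉ = 5848

485, 1156, 1826, 2496, 3167, 3837, 4507, 5178, 5848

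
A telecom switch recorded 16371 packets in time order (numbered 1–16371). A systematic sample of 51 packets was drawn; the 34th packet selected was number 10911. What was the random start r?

318

k = 16371/51 = 321
r = 10911 − (34−1)×321 = 10911 − 10593 = 318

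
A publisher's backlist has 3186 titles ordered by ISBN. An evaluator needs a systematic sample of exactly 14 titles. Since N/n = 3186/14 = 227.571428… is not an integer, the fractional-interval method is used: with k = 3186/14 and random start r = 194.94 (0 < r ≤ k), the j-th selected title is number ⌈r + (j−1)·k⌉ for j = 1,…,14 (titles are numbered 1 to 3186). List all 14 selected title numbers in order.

195, 423, 651, 878, 1106, 1333, 1561, 1788, 2016, 2244, 2471, 2699, 2926, 3154

j=1: r + 0k = 194.94 → ⌈·⌉ = 195
j=2: r + 1k = 422.511428… → ⌈·⌉ = 423
j=3: r + 2k = 650.082857… → ⌈·⌉ = 651
j=4: r + 3k = 877.654285… → ⌈·⌉ = 878
j=5: r + 4k = 1105.225714… → ⌈·⌉ = 1106
j=6: r + 5k = 1332.797142… → ⌈·⌉ = 1333
j=7: r + 6k = 1560.368571… → ⌈·⌉ = 1561
j=8: r + 7k = 1787.94 → ⌈·⌉ = 1788
j=9: r + 8k = 2015.511428… → ⌈·⌉ = 2016
j=10: r + 9k = 2243.082857… → ⌈·⌉ = 2244
j=11: r + 10k = 2470.654285… → ⌈·⌉ = 2471
j=12: r + 11k = 2698.225714… → ⌈·⌉ = 2699
j=13: r + 12k = 2925.797142… → ⌈·⌉ = 2926
j=14: r + 13k = 3153.368571… → ⌈·⌉ = 3154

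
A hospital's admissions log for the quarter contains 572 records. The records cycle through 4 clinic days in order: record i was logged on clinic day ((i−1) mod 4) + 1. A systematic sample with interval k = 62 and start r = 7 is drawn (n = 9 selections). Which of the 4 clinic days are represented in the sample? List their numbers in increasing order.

Consecutive selections differ by k = 62, so their clinic day numbers differ by 62 mod 4 = 2.
gcd(62, 4) = 2, so the sample visits 4/2 = 2 distinct residues mod 4.
Start 7 is clinic day 3; the clinic days hit are 1, 3.

1, 3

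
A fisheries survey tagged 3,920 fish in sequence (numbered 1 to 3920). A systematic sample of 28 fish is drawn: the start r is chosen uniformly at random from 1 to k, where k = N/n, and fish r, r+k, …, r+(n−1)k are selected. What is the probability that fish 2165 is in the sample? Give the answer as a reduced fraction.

k = 3920/28 = 140.
Fish 2165 is selected iff r ≡ 2165 (mod 140); exactly one such r in {1,…,140}.
Inclusion probability = 1/140.

1/140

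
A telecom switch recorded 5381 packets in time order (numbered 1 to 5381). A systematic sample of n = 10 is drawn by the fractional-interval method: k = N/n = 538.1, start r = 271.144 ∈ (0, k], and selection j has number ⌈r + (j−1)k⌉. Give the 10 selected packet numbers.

j=1: r + 0k = 271.144 → ⌈·⌉ = 272
j=2: r + 1k = 809.244 → ⌈·⌉ = 810
j=3: r + 2k = 1347.344 → ⌈·⌉ = 1348
j=4: r + 3k = 1885.444 → ⌈·⌉ = 1886
j=5: r + 4k = 2423.544 → ⌈·⌉ = 2424
j=6: r + 5k = 2961.644 → ⌈·⌉ = 2962
j=7: r + 6k = 3499.744 → ⌈·⌉ = 3500
j=8: r + 7k = 4037.844 → ⌈·⌉ = 4038
j=9: r + 8k = 4575.944 → ⌈·⌉ = 4576
j=10: r + 9k = 5114.044 → ⌈·⌉ = 5115

272, 810, 1348, 1886, 2424, 2962, 3500, 4038, 4576, 5115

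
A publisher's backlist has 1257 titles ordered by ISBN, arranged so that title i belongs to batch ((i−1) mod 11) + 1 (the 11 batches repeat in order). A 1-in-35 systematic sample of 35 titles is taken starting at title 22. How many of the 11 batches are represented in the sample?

Consecutive selections differ by k = 35, so their batch numbers differ by 35 mod 11 = 2.
gcd(35, 11) = 1, so the sample visits 11/1 = 11 distinct residues mod 11.
Start 22 is batch 11; the batches hit are 1, 2, 3, 4, 5, 6, 7, 8, 9, 10, 11.

11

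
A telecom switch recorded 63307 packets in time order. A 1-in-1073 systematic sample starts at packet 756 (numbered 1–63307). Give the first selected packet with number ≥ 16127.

k = 1073
Steps past start: ⌈(16127 − 756)/1073⌉ = ⌈15371/1073⌉ = 15
Selected packet: 756 + 15×1073 = 16851

16851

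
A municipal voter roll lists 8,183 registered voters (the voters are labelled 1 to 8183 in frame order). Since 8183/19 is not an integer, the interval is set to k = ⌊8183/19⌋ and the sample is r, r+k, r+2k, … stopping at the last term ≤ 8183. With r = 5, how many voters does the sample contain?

20

k = ⌊8183/19⌋ = 430
Achieved size = ⌊(8183 − 5)/430⌋ + 1 = ⌊8178/430⌋ + 1 = 19 + 1 = 20
(last selection: 5 + 19×430 = 8175 ≤ 8183; next would be 8605 > 8183)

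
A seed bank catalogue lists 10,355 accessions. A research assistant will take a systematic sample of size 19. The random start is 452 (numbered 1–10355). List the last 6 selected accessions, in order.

7537, 8082, 8627, 9172, 9717, 10262

k = N/n = 10355/19 = 545
14th selection = 452 + 13×545 = 7537
15th: 7537 + 545 = 8082
16th: 8082 + 545 = 8627
17th: 8627 + 545 = 9172
18th: 9172 + 545 = 9717
19th: 9717 + 545 = 10262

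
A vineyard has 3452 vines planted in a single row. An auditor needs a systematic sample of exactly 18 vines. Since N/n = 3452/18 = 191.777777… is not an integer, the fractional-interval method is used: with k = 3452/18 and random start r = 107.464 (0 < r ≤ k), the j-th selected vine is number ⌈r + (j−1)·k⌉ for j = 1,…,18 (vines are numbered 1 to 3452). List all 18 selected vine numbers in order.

j=1: r + 0k = 107.464 → ⌈·⌉ = 108
j=2: r + 1k = 299.241777… → ⌈·⌉ = 300
j=3: r + 2k = 491.019555… → ⌈·⌉ = 492
j=4: r + 3k = 682.797333… → ⌈·⌉ = 683
j=5: r + 4k = 874.575111… → ⌈·⌉ = 875
j=6: r + 5k = 1066.352888… → ⌈·⌉ = 1067
j=7: r + 6k = 1258.130666… → ⌈·⌉ = 1259
j=8: r + 7k = 1449.908444… → ⌈·⌉ = 1450
j=9: r + 8k = 1641.686222… → ⌈·⌉ = 1642
j=10: r + 9k = 1833.464 → ⌈·⌉ = 1834
j=11: r + 10k = 2025.241777… → ⌈·⌉ = 2026
j=12: r + 11k = 2217.019555… → ⌈·⌉ = 2218
j=13: r + 12k = 2408.797333… → ⌈·⌉ = 2409
j=14: r + 13k = 2600.575111… → ⌈·⌉ = 2601
j=15: r + 14k = 2792.352888… → ⌈·⌉ = 2793
j=16: r + 15k = 2984.130666… → ⌈·⌉ = 2985
j=17: r + 16k = 3175.908444… → ⌈·⌉ = 3176
j=18: r + 17k = 3367.686222… → ⌈·⌉ = 3368

108, 300, 492, 683, 875, 1067, 1259, 1450, 1642, 1834, 2026, 2218, 2409, 2601, 2793, 2985, 3176, 3368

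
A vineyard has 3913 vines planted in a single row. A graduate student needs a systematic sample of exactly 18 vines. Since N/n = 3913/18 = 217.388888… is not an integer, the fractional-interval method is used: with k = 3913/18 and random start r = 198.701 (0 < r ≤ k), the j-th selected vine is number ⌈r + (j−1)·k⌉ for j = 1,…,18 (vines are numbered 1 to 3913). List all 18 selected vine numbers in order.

199, 417, 634, 851, 1069, 1286, 1504, 1721, 1938, 2156, 2373, 2590, 2808, 3025, 3243, 3460, 3677, 3895

j=1: r + 0k = 198.701 → ⌈·⌉ = 199
j=2: r + 1k = 416.089888… → ⌈·⌉ = 417
j=3: r + 2k = 633.478777… → ⌈·⌉ = 634
j=4: r + 3k = 850.867666… → ⌈·⌉ = 851
j=5: r + 4k = 1068.256555… → ⌈·⌉ = 1069
j=6: r + 5k = 1285.645444… → ⌈·⌉ = 1286
j=7: r + 6k = 1503.034333… → ⌈·⌉ = 1504
j=8: r + 7k = 1720.423222… → ⌈·⌉ = 1721
j=9: r + 8k = 1937.812111… → ⌈·⌉ = 1938
j=10: r + 9k = 2155.201 → ⌈·⌉ = 2156
j=11: r + 10k = 2372.589888… → ⌈·⌉ = 2373
j=12: r + 11k = 2589.978777… → ⌈·⌉ = 2590
j=13: r + 12k = 2807.367666… → ⌈·⌉ = 2808
j=14: r + 13k = 3024.756555… → ⌈·⌉ = 3025
j=15: r + 14k = 3242.145444… → ⌈·⌉ = 3243
j=16: r + 15k = 3459.534333… → ⌈·⌉ = 3460
j=17: r + 16k = 3676.923222… → ⌈·⌉ = 3677
j=18: r + 17k = 3894.312111… → ⌈·⌉ = 3895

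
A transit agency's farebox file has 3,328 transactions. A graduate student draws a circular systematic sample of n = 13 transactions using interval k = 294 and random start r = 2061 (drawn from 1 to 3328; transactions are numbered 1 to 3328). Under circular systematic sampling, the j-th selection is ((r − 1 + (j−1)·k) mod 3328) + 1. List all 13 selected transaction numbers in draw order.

2061, 2355, 2649, 2943, 3237, 203, 497, 791, 1085, 1379, 1673, 1967, 2261

Selection 1: 2061
Selection 2: 2061 + 294 = 2355
Selection 3: 2355 + 294 = 2649
Selection 4: 2649 + 294 = 2943
Selection 5: 2943 + 294 = 3237
Selection 6: 3237 + 294 = 3531 → 3531 − 3328 = 203
Selection 7: 203 + 294 = 497
Selection 8: 497 + 294 = 791
Selection 9: 791 + 294 = 1085
Selection 10: 1085 + 294 = 1379
Selection 11: 1379 + 294 = 1673
Selection 12: 1673 + 294 = 1967
Selection 13: 1967 + 294 = 2261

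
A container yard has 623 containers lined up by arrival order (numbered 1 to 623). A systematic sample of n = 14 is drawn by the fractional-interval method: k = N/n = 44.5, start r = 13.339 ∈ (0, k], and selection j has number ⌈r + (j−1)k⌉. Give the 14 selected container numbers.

j=1: r + 0k = 13.339 → ⌈·⌉ = 14
j=2: r + 1k = 57.839 → ⌈·⌉ = 58
j=3: r + 2k = 102.339 → ⌈·⌉ = 103
j=4: r + 3k = 146.839 → ⌈·⌉ = 147
j=5: r + 4k = 191.339 → ⌈·⌉ = 192
j=6: r + 5k = 235.839 → ⌈·⌉ = 236
j=7: r + 6k = 280.339 → ⌈·⌉ = 281
j=8: r + 7k = 324.839 → ⌈·⌉ = 325
j=9: r + 8k = 369.339 → ⌈·⌉ = 370
j=10: r + 9k = 413.839 → ⌈·⌉ = 414
j=11: r + 10k = 458.339 → ⌈·⌉ = 459
j=12: r + 11k = 502.839 → ⌈·⌉ = 503
j=13: r + 12k = 547.339 → ⌈·⌉ = 548
j=14: r + 13k = 591.839 → ⌈·⌉ = 592

14, 58, 103, 147, 192, 236, 281, 325, 370, 414, 459, 503, 548, 592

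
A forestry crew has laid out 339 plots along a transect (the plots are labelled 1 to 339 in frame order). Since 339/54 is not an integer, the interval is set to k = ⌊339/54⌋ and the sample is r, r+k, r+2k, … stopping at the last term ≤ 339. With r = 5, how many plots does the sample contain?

k = ⌊339/54⌋ = 6
Achieved size = ⌊(339 − 5)/6⌋ + 1 = ⌊334/6⌋ + 1 = 55 + 1 = 56
(last selection: 5 + 55×6 = 335 ≤ 339; next would be 341 > 339)

56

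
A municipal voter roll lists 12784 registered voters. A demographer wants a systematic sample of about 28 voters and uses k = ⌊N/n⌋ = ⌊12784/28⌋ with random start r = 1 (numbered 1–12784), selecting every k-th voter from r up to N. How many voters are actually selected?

k = ⌊12784/28⌋ = 456
Achieved size = ⌊(12784 − 1)/456⌋ + 1 = ⌊12783/456⌋ + 1 = 28 + 1 = 29
(last selection: 1 + 28×456 = 12769 ≤ 12784; next would be 13225 > 12784)

29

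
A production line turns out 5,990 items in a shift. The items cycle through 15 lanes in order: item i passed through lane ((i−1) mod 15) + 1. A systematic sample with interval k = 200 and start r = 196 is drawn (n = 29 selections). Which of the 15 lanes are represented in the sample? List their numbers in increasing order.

Consecutive selections differ by k = 200, so their lane numbers differ by 200 mod 15 = 5.
gcd(200, 15) = 5, so the sample visits 15/5 = 3 distinct residues mod 15.
Start 196 is lane 1; the lanes hit are 1, 6, 11.

1, 6, 11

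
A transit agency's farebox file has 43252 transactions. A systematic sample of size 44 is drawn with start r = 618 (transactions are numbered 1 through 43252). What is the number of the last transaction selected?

42887

k = 43252/44 = 983
44th selection = r + (44−1)·k = 618 + 43×983 = 618 + 42269 = 42887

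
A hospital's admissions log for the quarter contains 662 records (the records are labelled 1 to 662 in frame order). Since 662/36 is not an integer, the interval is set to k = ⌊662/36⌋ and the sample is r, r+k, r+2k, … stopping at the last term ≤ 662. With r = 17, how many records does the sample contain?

k = ⌊662/36⌋ = 18
Achieved size = ⌊(662 − 17)/18⌋ + 1 = ⌊645/18⌋ + 1 = 35 + 1 = 36
(last selection: 17 + 35×18 = 647 ≤ 662; next would be 665 > 662)

36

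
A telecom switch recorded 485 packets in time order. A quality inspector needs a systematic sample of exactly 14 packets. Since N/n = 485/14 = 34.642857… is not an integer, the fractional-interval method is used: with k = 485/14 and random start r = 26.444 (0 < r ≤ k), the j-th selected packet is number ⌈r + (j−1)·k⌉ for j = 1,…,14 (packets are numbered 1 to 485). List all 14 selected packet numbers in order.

j=1: r + 0k = 26.444 → ⌈·⌉ = 27
j=2: r + 1k = 61.086857… → ⌈·⌉ = 62
j=3: r + 2k = 95.729714… → ⌈·⌉ = 96
j=4: r + 3k = 130.372571… → ⌈·⌉ = 131
j=5: r + 4k = 165.015428… → ⌈·⌉ = 166
j=6: r + 5k = 199.658285… → ⌈·⌉ = 200
j=7: r + 6k = 234.301142… → ⌈·⌉ = 235
j=8: r + 7k = 268.944 → ⌈·⌉ = 269
j=9: r + 8k = 303.586857… → ⌈·⌉ = 304
j=10: r + 9k = 338.229714… → ⌈·⌉ = 339
j=11: r + 10k = 372.872571… → ⌈·⌉ = 373
j=12: r + 11k = 407.515428… → ⌈·⌉ = 408
j=13: r + 12k = 442.158285… → ⌈·⌉ = 443
j=14: r + 13k = 476.801142… → ⌈·⌉ = 477

27, 62, 96, 131, 166, 200, 235, 269, 304, 339, 373, 408, 443, 477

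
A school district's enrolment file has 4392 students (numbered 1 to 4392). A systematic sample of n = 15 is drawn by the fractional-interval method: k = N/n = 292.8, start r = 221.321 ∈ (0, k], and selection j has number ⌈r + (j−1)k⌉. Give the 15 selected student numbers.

j=1: r + 0k = 221.321 → ⌈·⌉ = 222
j=2: r + 1k = 514.121 → ⌈·⌉ = 515
j=3: r + 2k = 806.921 → ⌈·⌉ = 807
j=4: r + 3k = 1099.721 → ⌈·⌉ = 1100
j=5: r + 4k = 1392.521 → ⌈·⌉ = 1393
j=6: r + 5k = 1685.321 → ⌈·⌉ = 1686
j=7: r + 6k = 1978.121 → ⌈·⌉ = 1979
j=8: r + 7k = 2270.921 → ⌈·⌉ = 2271
j=9: r + 8k = 2563.721 → ⌈·⌉ = 2564
j=10: r + 9k = 2856.521 → ⌈·⌉ = 2857
j=11: r + 10k = 3149.321 → ⌈·⌉ = 3150
j=12: r + 11k = 3442.121 → ⌈·⌉ = 3443
j=13: r + 12k = 3734.921 → ⌈·⌉ = 3735
j=14: r + 13k = 4027.721 → ⌈·⌉ = 4028
j=15: r + 14k = 4320.521 → ⌈·⌉ = 4321

222, 515, 807, 1100, 1393, 1686, 1979, 2271, 2564, 2857, 3150, 3443, 3735, 4028, 4321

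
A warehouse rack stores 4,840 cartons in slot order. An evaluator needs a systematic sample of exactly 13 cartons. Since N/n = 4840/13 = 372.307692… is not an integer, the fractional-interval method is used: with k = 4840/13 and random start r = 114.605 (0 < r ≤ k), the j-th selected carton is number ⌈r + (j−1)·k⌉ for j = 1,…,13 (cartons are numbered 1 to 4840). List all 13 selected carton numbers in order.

j=1: r + 0k = 114.605 → ⌈·⌉ = 115
j=2: r + 1k = 486.912692… → ⌈·⌉ = 487
j=3: r + 2k = 859.220384… → ⌈·⌉ = 860
j=4: r + 3k = 1231.528076… → ⌈·⌉ = 1232
j=5: r + 4k = 1603.835769… → ⌈·⌉ = 1604
j=6: r + 5k = 1976.143461… → ⌈·⌉ = 1977
j=7: r + 6k = 2348.451153… → ⌈·⌉ = 2349
j=8: r + 7k = 2720.758846… → ⌈·⌉ = 2721
j=9: r + 8k = 3093.066538… → ⌈·⌉ = 3094
j=10: r + 9k = 3465.374230… → ⌈·⌉ = 3466
j=11: r + 10k = 3837.681923… → ⌈·⌉ = 3838
j=12: r + 11k = 4209.989615… → ⌈·⌉ = 4210
j=13: r + 12k = 4582.297307… → ⌈·⌉ = 4583

115, 487, 860, 1232, 1604, 1977, 2349, 2721, 3094, 3466, 3838, 4210, 4583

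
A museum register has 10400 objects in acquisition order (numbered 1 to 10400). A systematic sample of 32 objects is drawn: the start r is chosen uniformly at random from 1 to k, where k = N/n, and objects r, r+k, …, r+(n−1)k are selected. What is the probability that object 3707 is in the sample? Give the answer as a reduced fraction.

k = 10400/32 = 325.
Object 3707 is selected iff r ≡ 3707 (mod 325); exactly one such r in {1,…,325}.
Inclusion probability = 1/325.

1/325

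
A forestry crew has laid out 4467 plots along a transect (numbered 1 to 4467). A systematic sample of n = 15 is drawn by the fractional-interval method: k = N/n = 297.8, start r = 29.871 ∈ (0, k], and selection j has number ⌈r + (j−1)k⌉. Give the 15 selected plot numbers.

30, 328, 626, 924, 1222, 1519, 1817, 2115, 2413, 2711, 3008, 3306, 3604, 3902, 4200

j=1: r + 0k = 29.871 → ⌈·⌉ = 30
j=2: r + 1k = 327.671 → ⌈·⌉ = 328
j=3: r + 2k = 625.471 → ⌈·⌉ = 626
j=4: r + 3k = 923.271 → ⌈·⌉ = 924
j=5: r + 4k = 1221.071 → ⌈·⌉ = 1222
j=6: r + 5k = 1518.871 → ⌈·⌉ = 1519
j=7: r + 6k = 1816.671 → ⌈·⌉ = 1817
j=8: r + 7k = 2114.471 → ⌈·⌉ = 2115
j=9: r + 8k = 2412.271 → ⌈·⌉ = 2413
j=10: r + 9k = 2710.071 → ⌈·⌉ = 2711
j=11: r + 10k = 3007.871 → ⌈·⌉ = 3008
j=12: r + 11k = 3305.671 → ⌈·⌉ = 3306
j=13: r + 12k = 3603.471 → ⌈·⌉ = 3604
j=14: r + 13k = 3901.271 → ⌈·⌉ = 3902
j=15: r + 14k = 4199.071 → ⌈·⌉ = 4200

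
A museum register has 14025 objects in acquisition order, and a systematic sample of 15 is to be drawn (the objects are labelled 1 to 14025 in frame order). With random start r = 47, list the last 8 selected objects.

6592, 7527, 8462, 9397, 10332, 11267, 12202, 13137

k = N/n = 14025/15 = 935
8th selection = 47 + 7×935 = 6592
9th: 6592 + 935 = 7527
10th: 7527 + 935 = 8462
11th: 8462 + 935 = 9397
12th: 9397 + 935 = 10332
13th: 10332 + 935 = 11267
14th: 11267 + 935 = 12202
15th: 12202 + 935 = 13137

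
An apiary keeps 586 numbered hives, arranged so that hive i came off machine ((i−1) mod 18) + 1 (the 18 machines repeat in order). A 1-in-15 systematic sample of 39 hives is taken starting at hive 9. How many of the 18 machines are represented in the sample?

6

Consecutive selections differ by k = 15, so their machine numbers differ by 15 mod 18 = 15.
gcd(15, 18) = 3, so the sample visits 18/3 = 6 distinct residues mod 18.
Start 9 is machine 9; the machines hit are 3, 6, 9, 12, 15, 18.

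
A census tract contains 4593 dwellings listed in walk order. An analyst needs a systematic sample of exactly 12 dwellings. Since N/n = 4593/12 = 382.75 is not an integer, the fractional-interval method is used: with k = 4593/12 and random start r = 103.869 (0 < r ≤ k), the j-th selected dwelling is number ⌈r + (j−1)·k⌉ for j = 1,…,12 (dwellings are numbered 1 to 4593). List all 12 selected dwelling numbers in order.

104, 487, 870, 1253, 1635, 2018, 2401, 2784, 3166, 3549, 3932, 4315

j=1: r + 0k = 103.869 → ⌈·⌉ = 104
j=2: r + 1k = 486.619 → ⌈·⌉ = 487
j=3: r + 2k = 869.369 → ⌈·⌉ = 870
j=4: r + 3k = 1252.119 → ⌈·⌉ = 1253
j=5: r + 4k = 1634.869 → ⌈·⌉ = 1635
j=6: r + 5k = 2017.619 → ⌈·⌉ = 2018
j=7: r + 6k = 2400.369 → ⌈·⌉ = 2401
j=8: r + 7k = 2783.119 → ⌈·⌉ = 2784
j=9: r + 8k = 3165.869 → ⌈·⌉ = 3166
j=10: r + 9k = 3548.619 → ⌈·⌉ = 3549
j=11: r + 10k = 3931.369 → ⌈·⌉ = 3932
j=12: r + 11k = 4314.119 → ⌈·⌉ = 4315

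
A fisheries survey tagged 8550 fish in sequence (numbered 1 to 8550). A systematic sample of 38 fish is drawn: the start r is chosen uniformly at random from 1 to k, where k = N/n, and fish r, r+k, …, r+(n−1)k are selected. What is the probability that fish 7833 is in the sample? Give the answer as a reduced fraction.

k = 8550/38 = 225.
Fish 7833 is selected iff r ≡ 7833 (mod 225); exactly one such r in {1,…,225}.
Inclusion probability = 1/225.

1/225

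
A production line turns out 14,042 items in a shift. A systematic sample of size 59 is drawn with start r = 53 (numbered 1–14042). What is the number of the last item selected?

k = 14042/59 = 238
59th selection = r + (59−1)·k = 53 + 58×238 = 53 + 13804 = 13857

13857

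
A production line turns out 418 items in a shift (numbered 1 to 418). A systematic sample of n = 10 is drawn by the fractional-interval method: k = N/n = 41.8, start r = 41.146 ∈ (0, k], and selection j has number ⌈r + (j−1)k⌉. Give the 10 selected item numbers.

j=1: r + 0k = 41.146 → ⌈·⌉ = 42
j=2: r + 1k = 82.946 → ⌈·⌉ = 83
j=3: r + 2k = 124.746 → ⌈·⌉ = 125
j=4: r + 3k = 166.546 → ⌈·⌉ = 167
j=5: r + 4k = 208.346 → ⌈·⌉ = 209
j=6: r + 5k = 250.146 → ⌈·⌉ = 251
j=7: r + 6k = 291.946 → ⌈·⌉ = 292
j=8: r + 7k = 333.746 → ⌈·⌉ = 334
j=9: r + 8k = 375.546 → ⌈·⌉ = 376
j=10: r + 9k = 417.346 → ⌈·⌉ = 418

42, 83, 125, 167, 209, 251, 292, 334, 376, 418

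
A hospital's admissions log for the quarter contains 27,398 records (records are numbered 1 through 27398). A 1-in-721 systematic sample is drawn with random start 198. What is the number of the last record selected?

k = 721
38th selection = r + (38−1)·k = 198 + 37×721 = 198 + 26677 = 26875

26875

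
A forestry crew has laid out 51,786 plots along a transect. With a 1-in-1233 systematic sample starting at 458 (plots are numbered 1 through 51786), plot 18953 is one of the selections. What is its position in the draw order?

16

k = 1233
position = (18953 − 458)/1233 + 1 = 18495/1233 + 1 = 15 + 1 = 16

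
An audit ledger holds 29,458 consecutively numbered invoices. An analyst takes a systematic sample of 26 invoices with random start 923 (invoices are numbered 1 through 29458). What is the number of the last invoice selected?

k = 29458/26 = 1133
26th selection = r + (26−1)·k = 923 + 25×1133 = 923 + 28325 = 29248

29248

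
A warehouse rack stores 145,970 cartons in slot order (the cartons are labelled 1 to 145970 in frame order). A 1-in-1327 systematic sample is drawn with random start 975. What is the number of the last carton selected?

k = 1327
110th selection = r + (110−1)·k = 975 + 109×1327 = 975 + 144643 = 145618

145618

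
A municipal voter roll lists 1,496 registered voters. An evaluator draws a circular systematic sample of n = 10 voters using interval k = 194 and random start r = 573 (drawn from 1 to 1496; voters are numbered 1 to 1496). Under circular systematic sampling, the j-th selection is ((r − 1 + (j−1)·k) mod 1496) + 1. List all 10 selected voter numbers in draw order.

573, 767, 961, 1155, 1349, 47, 241, 435, 629, 823

Selection 1: 573
Selection 2: 573 + 194 = 767
Selection 3: 767 + 194 = 961
Selection 4: 961 + 194 = 1155
Selection 5: 1155 + 194 = 1349
Selection 6: 1349 + 194 = 1543 → 1543 − 1496 = 47
Selection 7: 47 + 194 = 241
Selection 8: 241 + 194 = 435
Selection 9: 435 + 194 = 629
Selection 10: 629 + 194 = 823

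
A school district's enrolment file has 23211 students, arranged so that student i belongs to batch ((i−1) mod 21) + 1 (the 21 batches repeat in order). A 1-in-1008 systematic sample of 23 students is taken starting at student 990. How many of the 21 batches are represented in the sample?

Consecutive selections differ by k = 1008, so their batch numbers differ by 1008 mod 21 = 0.
gcd(1008, 21) = 21, so the sample visits 21/21 = 1 distinct residues mod 21.
Start 990 is batch 3; the batches hit are 3.

1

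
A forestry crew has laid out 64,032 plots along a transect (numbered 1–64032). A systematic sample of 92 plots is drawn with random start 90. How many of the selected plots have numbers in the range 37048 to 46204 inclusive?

13

k = 64032/92 = 696
First selection ≥ 37048: 90 + ⌈(37048−90)/696⌉·696 = 90 + 54×696 = 37674
Last selection ≤ 46204: 90 + ⌊(46204−90)/696⌋·696 = 90 + 66×696 = 46026
Count = 66 − 54 + 1 = 13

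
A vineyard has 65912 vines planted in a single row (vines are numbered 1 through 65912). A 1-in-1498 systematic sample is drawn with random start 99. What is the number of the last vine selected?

k = 1498
44th selection = r + (44−1)·k = 99 + 43×1498 = 99 + 64414 = 64513

64513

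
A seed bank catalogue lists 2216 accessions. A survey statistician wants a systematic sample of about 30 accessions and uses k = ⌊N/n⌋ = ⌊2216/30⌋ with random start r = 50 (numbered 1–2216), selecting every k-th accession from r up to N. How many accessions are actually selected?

30

k = ⌊2216/30⌋ = 73
Achieved size = ⌊(2216 − 50)/73⌋ + 1 = ⌊2166/73⌋ + 1 = 29 + 1 = 30
(last selection: 50 + 29×73 = 2167 ≤ 2216; next would be 2240 > 2216)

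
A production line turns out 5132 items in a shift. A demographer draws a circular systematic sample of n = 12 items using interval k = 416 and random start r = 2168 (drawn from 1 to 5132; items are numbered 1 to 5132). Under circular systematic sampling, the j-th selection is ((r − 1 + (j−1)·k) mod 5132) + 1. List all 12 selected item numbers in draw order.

Selection 1: 2168
Selection 2: 2168 + 416 = 2584
Selection 3: 2584 + 416 = 3000
Selection 4: 3000 + 416 = 3416
Selection 5: 3416 + 416 = 3832
Selection 6: 3832 + 416 = 4248
Selection 7: 4248 + 416 = 4664
Selection 8: 4664 + 416 = 5080
Selection 9: 5080 + 416 = 5496 → 5496 − 5132 = 364
Selection 10: 364 + 416 = 780
Selection 11: 780 + 416 = 1196
Selection 12: 1196 + 416 = 1612

2168, 2584, 3000, 3416, 3832, 4248, 4664, 5080, 364, 780, 1196, 1612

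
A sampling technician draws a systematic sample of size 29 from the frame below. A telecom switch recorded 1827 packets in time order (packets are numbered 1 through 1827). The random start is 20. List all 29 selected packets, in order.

20, 83, 146, 209, 272, 335, 398, 461, 524, 587, 650, 713, 776, 839, 902, 965, 1028, 1091, 1154, 1217, 1280, 1343, 1406, 1469, 1532, 1595, 1658, 1721, 1784

k = N/n = 1827/29 = 63
packet 1: 20
packet 2: 20 + 63 = 83
packet 3: 83 + 63 = 146
packet 4: 146 + 63 = 209
packet 5: 209 + 63 = 272
packet 6: 272 + 63 = 335
packet 7: 335 + 63 = 398
packet 8: 398 + 63 = 461
packet 9: 461 + 63 = 524
packet 10: 524 + 63 = 587
packet 11: 587 + 63 = 650
packet 12: 650 + 63 = 713
packet 13: 713 + 63 = 776
packet 14: 776 + 63 = 839
packet 15: 839 + 63 = 902
packet 16: 902 + 63 = 965
packet 17: 965 + 63 = 1028
packet 18: 1028 + 63 = 1091
packet 19: 1091 + 63 = 1154
packet 20: 1154 + 63 = 1217
packet 21: 1217 + 63 = 1280
packet 22: 1280 + 63 = 1343
packet 23: 1343 + 63 = 1406
packet 24: 1406 + 63 = 1469
packet 25: 1469 + 63 = 1532
packet 26: 1532 + 63 = 1595
packet 27: 1595 + 63 = 1658
packet 28: 1658 + 63 = 1721
packet 29: 1721 + 63 = 1784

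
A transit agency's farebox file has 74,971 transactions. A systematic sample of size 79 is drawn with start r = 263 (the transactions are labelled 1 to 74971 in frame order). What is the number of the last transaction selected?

k = 74971/79 = 949
79th selection = r + (79−1)·k = 263 + 78×949 = 263 + 74022 = 74285

74285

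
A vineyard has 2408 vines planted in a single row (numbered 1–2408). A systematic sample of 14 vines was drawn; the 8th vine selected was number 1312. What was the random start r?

108

k = 2408/14 = 172
r = 1312 − (8−1)×172 = 1312 − 1204 = 108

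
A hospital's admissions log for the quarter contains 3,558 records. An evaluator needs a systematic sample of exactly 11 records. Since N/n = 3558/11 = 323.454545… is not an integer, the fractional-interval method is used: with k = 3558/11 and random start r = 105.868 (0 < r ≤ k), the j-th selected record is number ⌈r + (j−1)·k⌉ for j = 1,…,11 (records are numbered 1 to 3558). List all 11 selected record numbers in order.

j=1: r + 0k = 105.868 → ⌈·⌉ = 106
j=2: r + 1k = 429.322545… → ⌈·⌉ = 430
j=3: r + 2k = 752.777090… → ⌈·⌉ = 753
j=4: r + 3k = 1076.231636… → ⌈·⌉ = 1077
j=5: r + 4k = 1399.686181… → ⌈·⌉ = 1400
j=6: r + 5k = 1723.140727… → ⌈·⌉ = 1724
j=7: r + 6k = 2046.595272… → ⌈·⌉ = 2047
j=8: r + 7k = 2370.049818… → ⌈·⌉ = 2371
j=9: r + 8k = 2693.504363… → ⌈·⌉ = 2694
j=10: r + 9k = 3016.958909… → ⌈·⌉ = 3017
j=11: r + 10k = 3340.413454… → ⌈·⌉ = 3341

106, 430, 753, 1077, 1400, 1724, 2047, 2371, 2694, 3017, 3341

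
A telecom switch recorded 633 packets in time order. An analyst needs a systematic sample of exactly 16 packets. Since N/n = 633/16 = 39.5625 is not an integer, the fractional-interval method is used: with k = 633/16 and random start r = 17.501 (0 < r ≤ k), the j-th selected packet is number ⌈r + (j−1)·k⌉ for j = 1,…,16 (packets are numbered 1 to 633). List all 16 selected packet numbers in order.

18, 58, 97, 137, 176, 216, 255, 295, 335, 374, 414, 453, 493, 532, 572, 611

j=1: r + 0k = 17.501 → ⌈·⌉ = 18
j=2: r + 1k = 57.0635 → ⌈·⌉ = 58
j=3: r + 2k = 96.626 → ⌈·⌉ = 97
j=4: r + 3k = 136.1885 → ⌈·⌉ = 137
j=5: r + 4k = 175.751 → ⌈·⌉ = 176
j=6: r + 5k = 215.3135 → ⌈·⌉ = 216
j=7: r + 6k = 254.876 → ⌈·⌉ = 255
j=8: r + 7k = 294.4385 → ⌈·⌉ = 295
j=9: r + 8k = 334.001 → ⌈·⌉ = 335
j=10: r + 9k = 373.5635 → ⌈·⌉ = 374
j=11: r + 10k = 413.126 → ⌈·⌉ = 414
j=12: r + 11k = 452.6885 → ⌈·⌉ = 453
j=13: r + 12k = 492.251 → ⌈·⌉ = 493
j=14: r + 13k = 531.8135 → ⌈·⌉ = 532
j=15: r + 14k = 571.376 → ⌈·⌉ = 572
j=16: r + 15k = 610.9385 → ⌈·⌉ = 611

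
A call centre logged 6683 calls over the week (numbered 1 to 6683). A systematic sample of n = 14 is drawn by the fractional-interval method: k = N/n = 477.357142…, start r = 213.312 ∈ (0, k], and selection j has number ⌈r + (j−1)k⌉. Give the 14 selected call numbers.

214, 691, 1169, 1646, 2123, 2601, 3078, 3555, 4033, 4510, 4987, 5465, 5942, 6419

j=1: r + 0k = 213.312 → ⌈·⌉ = 214
j=2: r + 1k = 690.669142… → ⌈·⌉ = 691
j=3: r + 2k = 1168.026285… → ⌈·⌉ = 1169
j=4: r + 3k = 1645.383428… → ⌈·⌉ = 1646
j=5: r + 4k = 2122.740571… → ⌈·⌉ = 2123
j=6: r + 5k = 2600.097714… → ⌈·⌉ = 2601
j=7: r + 6k = 3077.454857… → ⌈·⌉ = 3078
j=8: r + 7k = 3554.812 → ⌈·⌉ = 3555
j=9: r + 8k = 4032.169142… → ⌈·⌉ = 4033
j=10: r + 9k = 4509.526285… → ⌈·⌉ = 4510
j=11: r + 10k = 4986.883428… → ⌈·⌉ = 4987
j=12: r + 11k = 5464.240571… → ⌈·⌉ = 5465
j=13: r + 12k = 5941.597714… → ⌈·⌉ = 5942
j=14: r + 13k = 6418.954857… → ⌈·⌉ = 6419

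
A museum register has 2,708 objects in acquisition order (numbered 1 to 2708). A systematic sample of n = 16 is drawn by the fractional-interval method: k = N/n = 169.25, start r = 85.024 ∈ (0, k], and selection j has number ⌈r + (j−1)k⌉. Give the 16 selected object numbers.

86, 255, 424, 593, 763, 932, 1101, 1270, 1440, 1609, 1778, 1947, 2117, 2286, 2455, 2624

j=1: r + 0k = 85.024 → ⌈·⌉ = 86
j=2: r + 1k = 254.274 → ⌈·⌉ = 255
j=3: r + 2k = 423.524 → ⌈·⌉ = 424
j=4: r + 3k = 592.774 → ⌈·⌉ = 593
j=5: r + 4k = 762.024 → ⌈·⌉ = 763
j=6: r + 5k = 931.274 → ⌈·⌉ = 932
j=7: r + 6k = 1100.524 → ⌈·⌉ = 1101
j=8: r + 7k = 1269.774 → ⌈·⌉ = 1270
j=9: r + 8k = 1439.024 → ⌈·⌉ = 1440
j=10: r + 9k = 1608.274 → ⌈·⌉ = 1609
j=11: r + 10k = 1777.524 → ⌈·⌉ = 1778
j=12: r + 11k = 1946.774 → ⌈·⌉ = 1947
j=13: r + 12k = 2116.024 → ⌈·⌉ = 2117
j=14: r + 13k = 2285.274 → ⌈·⌉ = 2286
j=15: r + 14k = 2454.524 → ⌈·⌉ = 2455
j=16: r + 15k = 2623.774 → ⌈·⌉ = 2624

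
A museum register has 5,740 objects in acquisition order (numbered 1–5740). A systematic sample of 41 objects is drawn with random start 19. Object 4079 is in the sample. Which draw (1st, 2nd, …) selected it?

30

k = 5740/41 = 140
position = (4079 − 19)/140 + 1 = 4060/140 + 1 = 29 + 1 = 30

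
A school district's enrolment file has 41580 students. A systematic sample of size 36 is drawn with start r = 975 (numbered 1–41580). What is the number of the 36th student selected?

41400

k = 41580/36 = 1155
36th selection = r + (36−1)·k = 975 + 35×1155 = 975 + 40425 = 41400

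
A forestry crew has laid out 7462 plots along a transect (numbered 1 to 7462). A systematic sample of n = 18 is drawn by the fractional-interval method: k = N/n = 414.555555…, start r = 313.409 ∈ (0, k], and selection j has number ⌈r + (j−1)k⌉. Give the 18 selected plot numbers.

314, 728, 1143, 1558, 1972, 2387, 2801, 3216, 3630, 4045, 4459, 4874, 5289, 5703, 6118, 6532, 6947, 7361

j=1: r + 0k = 313.409 → ⌈·⌉ = 314
j=2: r + 1k = 727.964555… → ⌈·⌉ = 728
j=3: r + 2k = 1142.520111… → ⌈·⌉ = 1143
j=4: r + 3k = 1557.075666… → ⌈·⌉ = 1558
j=5: r + 4k = 1971.631222… → ⌈·⌉ = 1972
j=6: r + 5k = 2386.186777… → ⌈·⌉ = 2387
j=7: r + 6k = 2800.742333… → ⌈·⌉ = 2801
j=8: r + 7k = 3215.297888… → ⌈·⌉ = 3216
j=9: r + 8k = 3629.853444… → ⌈·⌉ = 3630
j=10: r + 9k = 4044.409 → ⌈·⌉ = 4045
j=11: r + 10k = 4458.964555… → ⌈·⌉ = 4459
j=12: r + 11k = 4873.520111… → ⌈·⌉ = 4874
j=13: r + 12k = 5288.075666… → ⌈·⌉ = 5289
j=14: r + 13k = 5702.631222… → ⌈·⌉ = 5703
j=15: r + 14k = 6117.186777… → ⌈·⌉ = 6118
j=16: r + 15k = 6531.742333… → ⌈·⌉ = 6532
j=17: r + 16k = 6946.297888… → ⌈·⌉ = 6947
j=18: r + 17k = 7360.853444… → ⌈·⌉ = 7361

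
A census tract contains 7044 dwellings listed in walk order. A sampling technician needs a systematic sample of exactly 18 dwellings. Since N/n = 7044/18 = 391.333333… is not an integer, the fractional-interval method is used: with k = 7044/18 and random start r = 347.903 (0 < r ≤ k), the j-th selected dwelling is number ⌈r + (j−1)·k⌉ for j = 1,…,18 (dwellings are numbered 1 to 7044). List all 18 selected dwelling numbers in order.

348, 740, 1131, 1522, 1914, 2305, 2696, 3088, 3479, 3870, 4262, 4653, 5044, 5436, 5827, 6218, 6610, 7001

j=1: r + 0k = 347.903 → ⌈·⌉ = 348
j=2: r + 1k = 739.236333… → ⌈·⌉ = 740
j=3: r + 2k = 1130.569666… → ⌈·⌉ = 1131
j=4: r + 3k = 1521.903 → ⌈·⌉ = 1522
j=5: r + 4k = 1913.236333… → ⌈·⌉ = 1914
j=6: r + 5k = 2304.569666… → ⌈·⌉ = 2305
j=7: r + 6k = 2695.903 → ⌈·⌉ = 2696
j=8: r + 7k = 3087.236333… → ⌈·⌉ = 3088
j=9: r + 8k = 3478.569666… → ⌈·⌉ = 3479
j=10: r + 9k = 3869.903 → ⌈·⌉ = 3870
j=11: r + 10k = 4261.236333… → ⌈·⌉ = 4262
j=12: r + 11k = 4652.569666… → ⌈·⌉ = 4653
j=13: r + 12k = 5043.903 → ⌈·⌉ = 5044
j=14: r + 13k = 5435.236333… → ⌈·⌉ = 5436
j=15: r + 14k = 5826.569666… → ⌈·⌉ = 5827
j=16: r + 15k = 6217.903 → ⌈·⌉ = 6218
j=17: r + 16k = 6609.236333… → ⌈·⌉ = 6610
j=18: r + 17k = 7000.569666… → ⌈·⌉ = 7001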